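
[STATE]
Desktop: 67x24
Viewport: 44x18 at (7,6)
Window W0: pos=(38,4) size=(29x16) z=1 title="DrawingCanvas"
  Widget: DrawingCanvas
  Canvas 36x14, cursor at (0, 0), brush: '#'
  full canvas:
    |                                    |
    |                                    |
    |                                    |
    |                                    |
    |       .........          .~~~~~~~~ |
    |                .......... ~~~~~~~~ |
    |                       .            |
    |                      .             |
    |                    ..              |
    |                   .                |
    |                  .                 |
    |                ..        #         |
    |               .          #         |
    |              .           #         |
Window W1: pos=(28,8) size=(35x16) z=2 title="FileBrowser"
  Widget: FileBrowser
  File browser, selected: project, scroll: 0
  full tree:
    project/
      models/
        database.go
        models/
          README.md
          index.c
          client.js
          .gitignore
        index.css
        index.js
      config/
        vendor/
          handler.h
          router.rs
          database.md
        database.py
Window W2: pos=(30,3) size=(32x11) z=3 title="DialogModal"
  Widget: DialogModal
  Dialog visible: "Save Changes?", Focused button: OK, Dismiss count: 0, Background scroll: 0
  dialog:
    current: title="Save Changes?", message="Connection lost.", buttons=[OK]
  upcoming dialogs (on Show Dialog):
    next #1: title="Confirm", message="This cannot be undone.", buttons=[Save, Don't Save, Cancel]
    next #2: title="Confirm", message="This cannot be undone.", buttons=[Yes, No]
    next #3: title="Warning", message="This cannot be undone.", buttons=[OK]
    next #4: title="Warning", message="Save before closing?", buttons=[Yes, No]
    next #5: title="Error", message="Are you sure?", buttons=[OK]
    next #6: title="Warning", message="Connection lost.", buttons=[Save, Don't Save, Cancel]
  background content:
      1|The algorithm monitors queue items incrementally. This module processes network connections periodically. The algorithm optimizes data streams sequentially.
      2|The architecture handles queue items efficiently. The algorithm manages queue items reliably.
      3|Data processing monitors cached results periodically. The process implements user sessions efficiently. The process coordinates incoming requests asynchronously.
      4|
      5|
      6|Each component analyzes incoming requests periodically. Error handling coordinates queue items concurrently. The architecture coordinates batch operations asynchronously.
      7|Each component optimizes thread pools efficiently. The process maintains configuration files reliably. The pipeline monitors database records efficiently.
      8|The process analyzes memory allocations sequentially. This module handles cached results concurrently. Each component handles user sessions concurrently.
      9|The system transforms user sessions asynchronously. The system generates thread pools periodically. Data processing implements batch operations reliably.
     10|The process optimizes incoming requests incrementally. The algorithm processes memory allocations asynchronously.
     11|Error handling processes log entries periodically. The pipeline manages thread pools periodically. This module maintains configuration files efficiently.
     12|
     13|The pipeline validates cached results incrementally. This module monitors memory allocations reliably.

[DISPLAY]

                       ┃The algorithm monito
                       ┃The a┌──────────────
                     ┏━┃Data │  Save Changes
                     ┃ ┃     │ Connection lo
                     ┠─┃     │       [OK]   
                     ┃>┃Each └──────────────
                     ┃ ┃Each component optim
                     ┃ ┗━━━━━━━━━━━━━━━━━━━━
                     ┃                      
                     ┃                      
                     ┃                      
                     ┃                      
                     ┃                      
                     ┃                      
                     ┃                      
                     ┃                      
                     ┃                      
                     ┗━━━━━━━━━━━━━━━━━━━━━━


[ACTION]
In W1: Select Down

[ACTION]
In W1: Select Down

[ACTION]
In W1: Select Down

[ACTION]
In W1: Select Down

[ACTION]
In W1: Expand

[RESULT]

                       ┃The algorithm monito
                       ┃The a┌──────────────
                     ┏━┃Data │  Save Changes
                     ┃ ┃     │ Connection lo
                     ┠─┃     │       [OK]   
                     ┃ ┃Each └──────────────
                     ┃ ┃Each component optim
                     ┃ ┗━━━━━━━━━━━━━━━━━━━━
                     ┃      [+] vendor/     
                     ┃      database.py     
                     ┃                      
                     ┃                      
                     ┃                      
                     ┃                      
                     ┃                      
                     ┃                      
                     ┃                      
                     ┗━━━━━━━━━━━━━━━━━━━━━━


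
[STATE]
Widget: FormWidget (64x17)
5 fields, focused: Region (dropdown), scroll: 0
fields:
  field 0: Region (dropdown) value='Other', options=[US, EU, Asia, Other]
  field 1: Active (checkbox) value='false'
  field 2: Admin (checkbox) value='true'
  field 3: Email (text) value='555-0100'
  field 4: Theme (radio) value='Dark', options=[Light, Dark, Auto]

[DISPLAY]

> Region:     [Other                                          ▼]
  Active:     [ ]                                               
  Admin:      [x]                                               
  Email:      [555-0100                                        ]
  Theme:      ( ) Light  (●) Dark  ( ) Auto                     
                                                                
                                                                
                                                                
                                                                
                                                                
                                                                
                                                                
                                                                
                                                                
                                                                
                                                                
                                                                


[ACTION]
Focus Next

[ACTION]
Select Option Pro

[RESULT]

  Region:     [Other                                          ▼]
> Active:     [ ]                                               
  Admin:      [x]                                               
  Email:      [555-0100                                        ]
  Theme:      ( ) Light  (●) Dark  ( ) Auto                     
                                                                
                                                                
                                                                
                                                                
                                                                
                                                                
                                                                
                                                                
                                                                
                                                                
                                                                
                                                                


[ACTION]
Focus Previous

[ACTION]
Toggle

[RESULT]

> Region:     [Other                                          ▼]
  Active:     [ ]                                               
  Admin:      [x]                                               
  Email:      [555-0100                                        ]
  Theme:      ( ) Light  (●) Dark  ( ) Auto                     
                                                                
                                                                
                                                                
                                                                
                                                                
                                                                
                                                                
                                                                
                                                                
                                                                
                                                                
                                                                


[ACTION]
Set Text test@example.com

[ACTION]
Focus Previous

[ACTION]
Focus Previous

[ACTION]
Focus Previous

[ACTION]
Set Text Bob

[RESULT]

  Region:     [Other                                          ▼]
  Active:     [ ]                                               
> Admin:      [x]                                               
  Email:      [555-0100                                        ]
  Theme:      ( ) Light  (●) Dark  ( ) Auto                     
                                                                
                                                                
                                                                
                                                                
                                                                
                                                                
                                                                
                                                                
                                                                
                                                                
                                                                
                                                                


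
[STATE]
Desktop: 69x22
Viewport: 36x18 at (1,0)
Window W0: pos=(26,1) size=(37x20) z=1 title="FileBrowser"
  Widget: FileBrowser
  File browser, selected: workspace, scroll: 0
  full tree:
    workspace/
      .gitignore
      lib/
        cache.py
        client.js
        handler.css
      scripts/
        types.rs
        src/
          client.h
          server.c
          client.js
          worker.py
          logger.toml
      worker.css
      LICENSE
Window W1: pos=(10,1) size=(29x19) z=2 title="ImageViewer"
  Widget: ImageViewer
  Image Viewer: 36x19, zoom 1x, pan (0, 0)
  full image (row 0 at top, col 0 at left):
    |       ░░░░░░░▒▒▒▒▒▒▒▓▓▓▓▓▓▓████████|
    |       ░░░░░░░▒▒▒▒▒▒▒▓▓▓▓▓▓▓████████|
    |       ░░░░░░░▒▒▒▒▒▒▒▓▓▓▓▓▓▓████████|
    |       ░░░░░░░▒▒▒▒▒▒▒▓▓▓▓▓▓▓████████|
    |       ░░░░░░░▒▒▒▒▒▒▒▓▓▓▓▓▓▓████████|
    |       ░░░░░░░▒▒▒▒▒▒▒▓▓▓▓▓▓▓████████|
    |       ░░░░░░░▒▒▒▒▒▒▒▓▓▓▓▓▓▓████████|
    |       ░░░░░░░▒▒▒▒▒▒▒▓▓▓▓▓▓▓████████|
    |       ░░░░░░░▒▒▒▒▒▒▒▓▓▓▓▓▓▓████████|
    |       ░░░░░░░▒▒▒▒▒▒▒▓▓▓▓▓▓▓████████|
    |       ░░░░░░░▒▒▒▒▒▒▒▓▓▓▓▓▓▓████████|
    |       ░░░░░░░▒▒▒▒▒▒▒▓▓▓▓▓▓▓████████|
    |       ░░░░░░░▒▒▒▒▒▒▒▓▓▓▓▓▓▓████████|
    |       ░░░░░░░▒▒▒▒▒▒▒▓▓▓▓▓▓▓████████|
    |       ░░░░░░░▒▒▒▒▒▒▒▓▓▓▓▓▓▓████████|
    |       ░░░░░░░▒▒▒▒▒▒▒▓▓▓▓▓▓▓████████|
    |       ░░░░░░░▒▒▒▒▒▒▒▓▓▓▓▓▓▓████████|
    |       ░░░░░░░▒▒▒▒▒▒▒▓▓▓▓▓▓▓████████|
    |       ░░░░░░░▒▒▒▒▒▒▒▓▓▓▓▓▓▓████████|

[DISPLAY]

                                    
         ┏━━━━━━━━━━━━━━━━━━━━━━━━━━
         ┃ ImageViewer              
         ┠──────────────────────────
         ┃       ░░░░░░░▒▒▒▒▒▒▒▓▓▓▓▓
         ┃       ░░░░░░░▒▒▒▒▒▒▒▓▓▓▓▓
         ┃       ░░░░░░░▒▒▒▒▒▒▒▓▓▓▓▓
         ┃       ░░░░░░░▒▒▒▒▒▒▒▓▓▓▓▓
         ┃       ░░░░░░░▒▒▒▒▒▒▒▓▓▓▓▓
         ┃       ░░░░░░░▒▒▒▒▒▒▒▓▓▓▓▓
         ┃       ░░░░░░░▒▒▒▒▒▒▒▓▓▓▓▓
         ┃       ░░░░░░░▒▒▒▒▒▒▒▓▓▓▓▓
         ┃       ░░░░░░░▒▒▒▒▒▒▒▓▓▓▓▓
         ┃       ░░░░░░░▒▒▒▒▒▒▒▓▓▓▓▓
         ┃       ░░░░░░░▒▒▒▒▒▒▒▓▓▓▓▓
         ┃       ░░░░░░░▒▒▒▒▒▒▒▓▓▓▓▓
         ┃       ░░░░░░░▒▒▒▒▒▒▒▓▓▓▓▓
         ┃       ░░░░░░░▒▒▒▒▒▒▒▓▓▓▓▓


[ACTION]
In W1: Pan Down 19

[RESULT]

                                    
         ┏━━━━━━━━━━━━━━━━━━━━━━━━━━
         ┃ ImageViewer              
         ┠──────────────────────────
         ┃                          
         ┃                          
         ┃                          
         ┃                          
         ┃                          
         ┃                          
         ┃                          
         ┃                          
         ┃                          
         ┃                          
         ┃                          
         ┃                          
         ┃                          
         ┃                          


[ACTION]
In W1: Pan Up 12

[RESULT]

                                    
         ┏━━━━━━━━━━━━━━━━━━━━━━━━━━
         ┃ ImageViewer              
         ┠──────────────────────────
         ┃       ░░░░░░░▒▒▒▒▒▒▒▓▓▓▓▓
         ┃       ░░░░░░░▒▒▒▒▒▒▒▓▓▓▓▓
         ┃       ░░░░░░░▒▒▒▒▒▒▒▓▓▓▓▓
         ┃       ░░░░░░░▒▒▒▒▒▒▒▓▓▓▓▓
         ┃       ░░░░░░░▒▒▒▒▒▒▒▓▓▓▓▓
         ┃       ░░░░░░░▒▒▒▒▒▒▒▓▓▓▓▓
         ┃       ░░░░░░░▒▒▒▒▒▒▒▓▓▓▓▓
         ┃       ░░░░░░░▒▒▒▒▒▒▒▓▓▓▓▓
         ┃       ░░░░░░░▒▒▒▒▒▒▒▓▓▓▓▓
         ┃       ░░░░░░░▒▒▒▒▒▒▒▓▓▓▓▓
         ┃       ░░░░░░░▒▒▒▒▒▒▒▓▓▓▓▓
         ┃       ░░░░░░░▒▒▒▒▒▒▒▓▓▓▓▓
         ┃                          
         ┃                          


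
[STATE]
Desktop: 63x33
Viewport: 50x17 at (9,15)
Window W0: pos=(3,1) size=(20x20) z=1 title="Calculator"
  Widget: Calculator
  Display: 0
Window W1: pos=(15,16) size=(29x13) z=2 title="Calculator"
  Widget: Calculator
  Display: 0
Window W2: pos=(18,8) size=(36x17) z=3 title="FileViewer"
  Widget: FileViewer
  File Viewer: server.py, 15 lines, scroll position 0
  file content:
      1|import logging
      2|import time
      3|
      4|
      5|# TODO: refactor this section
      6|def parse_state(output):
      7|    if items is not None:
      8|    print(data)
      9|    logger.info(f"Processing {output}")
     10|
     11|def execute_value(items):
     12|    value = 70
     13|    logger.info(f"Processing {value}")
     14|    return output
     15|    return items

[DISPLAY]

───┴───┴─┃# TODO: refactor this section    ░┃     
      ┏━━┃def parse_state(output):         ░┃     
      ┃ C┃    if items is not None:        ░┃     
      ┠──┃    print(data)                  ░┃     
      ┃  ┃    logger.info(f"Processing {out░┃     
━━━━━━┃┌─┃                                 ░┃     
      ┃│ ┃def execute_value(items):        ░┃     
      ┃├─┃    value = 70                   ░┃     
      ┃│ ┃    logger.info(f"Processing {val▼┃     
      ┃├─┗━━━━━━━━━━━━━━━━━━━━━━━━━━━━━━━━━━┛     
      ┃│ 1 │ 2 │ 3 │ - │          ┃               
      ┃├───┼───┼───┼───┤          ┃               
      ┃│ 0 │ . │ = │ + │          ┃               
      ┗━━━━━━━━━━━━━━━━━━━━━━━━━━━┛               
                                                  
                                                  
                                                  


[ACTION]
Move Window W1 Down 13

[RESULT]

───┴───┴─┃# TODO: refactor this section    ░┃     
         ┃def parse_state(output):         ░┃     
         ┃    if items is not None:        ░┃     
         ┃    print(data)                  ░┃     
         ┃    logger.info(f"Processing {out░┃     
━━━━━━┏━━┃                                 ░┃     
      ┃ C┃def execute_value(items):        ░┃     
      ┠──┃    value = 70                   ░┃     
      ┃  ┃    logger.info(f"Processing {val▼┃     
      ┃┌─┗━━━━━━━━━━━━━━━━━━━━━━━━━━━━━━━━━━┛     
      ┃│ 7 │ 8 │ 9 │ ÷ │          ┃               
      ┃├───┼───┼───┼───┤          ┃               
      ┃│ 4 │ 5 │ 6 │ × │          ┃               
      ┃├───┼───┼───┼───┤          ┃               
      ┃│ 1 │ 2 │ 3 │ - │          ┃               
      ┃├───┼───┼───┼───┤          ┃               
      ┃│ 0 │ . │ = │ + │          ┃               


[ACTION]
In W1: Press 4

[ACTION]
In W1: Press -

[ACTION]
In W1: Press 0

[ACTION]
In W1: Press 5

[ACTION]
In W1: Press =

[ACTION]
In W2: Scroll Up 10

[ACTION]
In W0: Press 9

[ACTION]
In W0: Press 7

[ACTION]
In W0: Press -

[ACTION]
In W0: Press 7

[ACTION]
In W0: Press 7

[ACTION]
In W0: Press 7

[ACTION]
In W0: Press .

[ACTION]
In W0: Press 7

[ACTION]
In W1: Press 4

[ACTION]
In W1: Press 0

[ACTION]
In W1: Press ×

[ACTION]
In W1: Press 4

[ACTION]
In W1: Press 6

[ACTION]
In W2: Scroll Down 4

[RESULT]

───┴───┴─┃    if items is not None:        ░┃     
         ┃    print(data)                  ░┃     
         ┃    logger.info(f"Processing {out░┃     
         ┃                                 ░┃     
         ┃def execute_value(items):        ░┃     
━━━━━━┏━━┃    value = 70                   ░┃     
      ┃ C┃    logger.info(f"Processing {val░┃     
      ┠──┃    return output                █┃     
      ┃  ┃    return items                 ▼┃     
      ┃┌─┗━━━━━━━━━━━━━━━━━━━━━━━━━━━━━━━━━━┛     
      ┃│ 7 │ 8 │ 9 │ ÷ │          ┃               
      ┃├───┼───┼───┼───┤          ┃               
      ┃│ 4 │ 5 │ 6 │ × │          ┃               
      ┃├───┼───┼───┼───┤          ┃               
      ┃│ 1 │ 2 │ 3 │ - │          ┃               
      ┃├───┼───┼───┼───┤          ┃               
      ┃│ 0 │ . │ = │ + │          ┃               


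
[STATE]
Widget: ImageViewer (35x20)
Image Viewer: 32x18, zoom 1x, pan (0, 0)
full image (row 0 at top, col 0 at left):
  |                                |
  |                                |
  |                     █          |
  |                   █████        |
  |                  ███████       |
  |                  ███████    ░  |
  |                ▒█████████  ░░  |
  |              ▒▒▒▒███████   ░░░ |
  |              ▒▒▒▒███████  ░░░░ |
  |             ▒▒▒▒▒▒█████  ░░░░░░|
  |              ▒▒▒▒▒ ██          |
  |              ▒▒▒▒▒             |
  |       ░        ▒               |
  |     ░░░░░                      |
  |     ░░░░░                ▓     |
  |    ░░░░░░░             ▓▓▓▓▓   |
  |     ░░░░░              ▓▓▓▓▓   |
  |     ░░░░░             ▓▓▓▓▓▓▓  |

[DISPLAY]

                                   
                                   
                     █             
                   █████           
                  ███████          
                  ███████    ░     
                ▒█████████  ░░     
              ▒▒▒▒███████   ░░░    
              ▒▒▒▒███████  ░░░░    
             ▒▒▒▒▒▒█████  ░░░░░░   
              ▒▒▒▒▒ ██             
              ▒▒▒▒▒                
       ░        ▒                  
     ░░░░░                         
     ░░░░░                ▓        
    ░░░░░░░             ▓▓▓▓▓      
     ░░░░░              ▓▓▓▓▓      
     ░░░░░             ▓▓▓▓▓▓▓     
                                   
                                   


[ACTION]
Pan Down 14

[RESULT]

     ░░░░░                ▓        
    ░░░░░░░             ▓▓▓▓▓      
     ░░░░░              ▓▓▓▓▓      
     ░░░░░             ▓▓▓▓▓▓▓     
                                   
                                   
                                   
                                   
                                   
                                   
                                   
                                   
                                   
                                   
                                   
                                   
                                   
                                   
                                   
                                   


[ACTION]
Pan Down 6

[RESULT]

                                   
                                   
                                   
                                   
                                   
                                   
                                   
                                   
                                   
                                   
                                   
                                   
                                   
                                   
                                   
                                   
                                   
                                   
                                   
                                   


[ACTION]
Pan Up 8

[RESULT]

       ░        ▒                  
     ░░░░░                         
     ░░░░░                ▓        
    ░░░░░░░             ▓▓▓▓▓      
     ░░░░░              ▓▓▓▓▓      
     ░░░░░             ▓▓▓▓▓▓▓     
                                   
                                   
                                   
                                   
                                   
                                   
                                   
                                   
                                   
                                   
                                   
                                   
                                   
                                   


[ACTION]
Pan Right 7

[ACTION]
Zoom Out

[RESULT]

░        ▒                         
░░░                                
░░░                ▓               
░░░░             ▓▓▓▓▓             
░░░              ▓▓▓▓▓             
░░░             ▓▓▓▓▓▓▓            
                                   
                                   
                                   
                                   
                                   
                                   
                                   
                                   
                                   
                                   
                                   
                                   
                                   
                                   


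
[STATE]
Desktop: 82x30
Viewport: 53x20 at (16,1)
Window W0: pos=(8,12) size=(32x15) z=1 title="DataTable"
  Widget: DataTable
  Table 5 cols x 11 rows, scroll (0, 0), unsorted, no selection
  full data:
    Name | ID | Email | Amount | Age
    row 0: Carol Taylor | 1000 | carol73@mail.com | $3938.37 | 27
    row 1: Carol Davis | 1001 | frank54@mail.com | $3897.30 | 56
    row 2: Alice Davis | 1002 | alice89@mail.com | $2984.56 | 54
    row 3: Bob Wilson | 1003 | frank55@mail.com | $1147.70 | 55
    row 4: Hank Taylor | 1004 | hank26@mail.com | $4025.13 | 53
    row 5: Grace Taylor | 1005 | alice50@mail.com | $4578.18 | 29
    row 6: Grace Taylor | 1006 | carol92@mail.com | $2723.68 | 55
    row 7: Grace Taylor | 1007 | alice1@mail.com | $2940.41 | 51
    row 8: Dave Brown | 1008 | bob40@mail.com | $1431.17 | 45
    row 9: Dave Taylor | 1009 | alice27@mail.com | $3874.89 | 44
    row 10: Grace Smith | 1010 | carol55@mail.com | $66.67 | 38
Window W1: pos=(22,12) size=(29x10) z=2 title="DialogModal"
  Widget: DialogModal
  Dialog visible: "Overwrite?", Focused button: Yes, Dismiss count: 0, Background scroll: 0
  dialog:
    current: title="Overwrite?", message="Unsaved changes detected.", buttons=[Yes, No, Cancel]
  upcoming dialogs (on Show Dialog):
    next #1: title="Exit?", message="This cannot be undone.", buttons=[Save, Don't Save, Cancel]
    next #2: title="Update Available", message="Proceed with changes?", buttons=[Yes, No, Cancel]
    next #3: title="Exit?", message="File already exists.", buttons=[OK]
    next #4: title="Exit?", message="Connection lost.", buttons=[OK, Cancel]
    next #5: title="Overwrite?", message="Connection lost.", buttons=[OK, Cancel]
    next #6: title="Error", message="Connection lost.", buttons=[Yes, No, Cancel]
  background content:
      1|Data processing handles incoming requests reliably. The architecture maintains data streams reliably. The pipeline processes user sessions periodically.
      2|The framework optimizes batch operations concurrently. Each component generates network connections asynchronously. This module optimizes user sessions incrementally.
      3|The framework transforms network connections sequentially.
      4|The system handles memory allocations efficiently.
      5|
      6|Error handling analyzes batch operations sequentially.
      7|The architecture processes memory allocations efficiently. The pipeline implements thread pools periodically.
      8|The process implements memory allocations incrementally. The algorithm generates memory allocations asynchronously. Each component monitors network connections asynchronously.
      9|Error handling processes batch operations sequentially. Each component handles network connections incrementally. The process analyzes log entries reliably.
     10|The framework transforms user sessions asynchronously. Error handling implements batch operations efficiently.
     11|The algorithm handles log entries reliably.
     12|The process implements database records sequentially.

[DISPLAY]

                                                     
                                                     
                                                     
                                                     
                                                     
                                                     
                                                     
                                                     
                                                     
                                                     
                                                     
━━━━━━┏━━━━━━━━━━━━━━━━━━━━━━━━━━━┓                  
ble   ┃ DialogModal               ┃                  
──────┠───────────────────────────┨                  
     │┃Da┌─────────────────────┐nc┃                  
─────┼┃Th│      Overwrite?     │at┃                  
aylor│┃Th│Unsaved changes detec│ne┃                  
avis │┃Th│ [Yes]  No   Cancel  │ a┃                  
avis │┃  └─────────────────────┘  ┃                  
son  │┃Error handling analyzes bat┃                  


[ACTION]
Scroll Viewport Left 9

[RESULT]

                                                     
                                                     
                                                     
                                                     
                                                     
                                                     
                                                     
                                                     
                                                     
                                                     
                                                     
 ┏━━━━━━━━━━━━━┏━━━━━━━━━━━━━━━━━━━━━━━━━━━┓         
 ┃ DataTable   ┃ DialogModal               ┃         
 ┠─────────────┠───────────────────────────┨         
 ┃Name        │┃Da┌─────────────────────┐nc┃         
 ┃────────────┼┃Th│      Overwrite?     │at┃         
 ┃Carol Taylor│┃Th│Unsaved changes detec│ne┃         
 ┃Carol Davis │┃Th│ [Yes]  No   Cancel  │ a┃         
 ┃Alice Davis │┃  └─────────────────────┘  ┃         
 ┃Bob Wilson  │┃Error handling analyzes bat┃         


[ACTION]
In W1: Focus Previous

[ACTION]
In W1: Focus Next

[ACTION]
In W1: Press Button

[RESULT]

                                                     
                                                     
                                                     
                                                     
                                                     
                                                     
                                                     
                                                     
                                                     
                                                     
                                                     
 ┏━━━━━━━━━━━━━┏━━━━━━━━━━━━━━━━━━━━━━━━━━━┓         
 ┃ DataTable   ┃ DialogModal               ┃         
 ┠─────────────┠───────────────────────────┨         
 ┃Name        │┃Data processing handles inc┃         
 ┃────────────┼┃The framework optimizes bat┃         
 ┃Carol Taylor│┃The framework transforms ne┃         
 ┃Carol Davis │┃The system handles memory a┃         
 ┃Alice Davis │┃                           ┃         
 ┃Bob Wilson  │┃Error handling analyzes bat┃         


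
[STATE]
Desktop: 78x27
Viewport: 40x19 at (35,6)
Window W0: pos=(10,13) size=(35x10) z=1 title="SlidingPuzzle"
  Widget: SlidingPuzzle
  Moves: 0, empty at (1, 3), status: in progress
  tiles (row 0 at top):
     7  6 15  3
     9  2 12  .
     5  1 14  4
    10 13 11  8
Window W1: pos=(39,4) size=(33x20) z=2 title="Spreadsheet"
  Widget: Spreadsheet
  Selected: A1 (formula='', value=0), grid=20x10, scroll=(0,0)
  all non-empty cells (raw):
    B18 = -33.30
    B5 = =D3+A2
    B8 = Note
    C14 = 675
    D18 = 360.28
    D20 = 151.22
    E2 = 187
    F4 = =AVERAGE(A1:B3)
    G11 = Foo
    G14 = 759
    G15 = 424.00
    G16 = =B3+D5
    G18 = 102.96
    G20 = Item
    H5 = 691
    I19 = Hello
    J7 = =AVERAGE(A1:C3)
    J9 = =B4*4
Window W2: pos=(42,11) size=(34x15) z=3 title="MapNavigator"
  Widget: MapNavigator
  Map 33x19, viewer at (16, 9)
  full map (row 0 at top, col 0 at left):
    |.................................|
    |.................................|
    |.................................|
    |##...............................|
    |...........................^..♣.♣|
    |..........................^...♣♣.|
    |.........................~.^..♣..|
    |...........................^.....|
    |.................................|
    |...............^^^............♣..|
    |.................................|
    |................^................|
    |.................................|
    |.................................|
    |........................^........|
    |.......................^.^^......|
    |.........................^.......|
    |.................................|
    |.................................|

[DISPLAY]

    ┠───────────────────────────────┨   
    ┃A1:                            ┃   
    ┃       A       B       C       ┃   
    ┃-------------------------------┃   
    ┃  1      [0]       0       0   ┃   
    ┃  ┏━━━━━━━━━━━━━━━━━━━━━━━━━━━━━━━━
    ┃  ┃ MapNavigator                   
━━━━┃  ┠────────────────────────────────
    ┃  ┃...........................^..♣.
────┃  ┃..........................^...♣♣
    ┃  ┃.........................~.^..♣.
    ┃  ┃...........................^....
    ┃  ┃................................
    ┃ 1┃...............^@^............♣.
    ┃ 1┃................................
    ┃ 1┃................^...............
━━━━┃ 1┃................................
    ┗━━┃................................
       ┃........................^.......


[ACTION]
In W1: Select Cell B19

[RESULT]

    ┠───────────────────────────────┨   
    ┃B19:                           ┃   
    ┃       A       B       C       ┃   
    ┃-------------------------------┃   
    ┃  1        0       0       0   ┃   
    ┃  ┏━━━━━━━━━━━━━━━━━━━━━━━━━━━━━━━━
    ┃  ┃ MapNavigator                   
━━━━┃  ┠────────────────────────────────
    ┃  ┃...........................^..♣.
────┃  ┃..........................^...♣♣
    ┃  ┃.........................~.^..♣.
    ┃  ┃...........................^....
    ┃  ┃................................
    ┃ 1┃...............^@^............♣.
    ┃ 1┃................................
    ┃ 1┃................^...............
━━━━┃ 1┃................................
    ┗━━┃................................
       ┃........................^.......


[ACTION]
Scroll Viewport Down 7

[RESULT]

    ┃       A       B       C       ┃   
    ┃-------------------------------┃   
    ┃  1        0       0       0   ┃   
    ┃  ┏━━━━━━━━━━━━━━━━━━━━━━━━━━━━━━━━
    ┃  ┃ MapNavigator                   
━━━━┃  ┠────────────────────────────────
    ┃  ┃...........................^..♣.
────┃  ┃..........................^...♣♣
    ┃  ┃.........................~.^..♣.
    ┃  ┃...........................^....
    ┃  ┃................................
    ┃ 1┃...............^@^............♣.
    ┃ 1┃................................
    ┃ 1┃................^...............
━━━━┃ 1┃................................
    ┗━━┃................................
       ┃........................^.......
       ┗━━━━━━━━━━━━━━━━━━━━━━━━━━━━━━━━
                                        


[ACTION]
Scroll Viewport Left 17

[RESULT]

                     ┃       A       B  
                     ┃------------------
                     ┃  1        0      
                     ┃  ┏━━━━━━━━━━━━━━━
                     ┃  ┃ MapNavigator  
━━━━━━━━━━━━━━━━━━━━━┃  ┠───────────────
gPuzzle              ┃  ┃...............
─────────────────────┃  ┃...............
───┬────┬────┐       ┃  ┃...............
 6 │ 15 │  3 │       ┃  ┃...............
───┼────┼────┤       ┃  ┃...............
 2 │ 12 │    │       ┃ 1┃...............
───┼────┼────┤       ┃ 1┃...............
 1 │ 14 │  4 │       ┃ 1┃...............
━━━━━━━━━━━━━━━━━━━━━┃ 1┃...............
                     ┗━━┃...............
                        ┃...............
                        ┗━━━━━━━━━━━━━━━
                                        


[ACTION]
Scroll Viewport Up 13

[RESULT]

                                        
                                        
                                        
                                        
                     ┏━━━━━━━━━━━━━━━━━━
                     ┃ Spreadsheet      
                     ┠──────────────────
                     ┃B19:              
                     ┃       A       B  
                     ┃------------------
                     ┃  1        0      
                     ┃  ┏━━━━━━━━━━━━━━━
                     ┃  ┃ MapNavigator  
━━━━━━━━━━━━━━━━━━━━━┃  ┠───────────────
gPuzzle              ┃  ┃...............
─────────────────────┃  ┃...............
───┬────┬────┐       ┃  ┃...............
 6 │ 15 │  3 │       ┃  ┃...............
───┼────┼────┤       ┃  ┃...............
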